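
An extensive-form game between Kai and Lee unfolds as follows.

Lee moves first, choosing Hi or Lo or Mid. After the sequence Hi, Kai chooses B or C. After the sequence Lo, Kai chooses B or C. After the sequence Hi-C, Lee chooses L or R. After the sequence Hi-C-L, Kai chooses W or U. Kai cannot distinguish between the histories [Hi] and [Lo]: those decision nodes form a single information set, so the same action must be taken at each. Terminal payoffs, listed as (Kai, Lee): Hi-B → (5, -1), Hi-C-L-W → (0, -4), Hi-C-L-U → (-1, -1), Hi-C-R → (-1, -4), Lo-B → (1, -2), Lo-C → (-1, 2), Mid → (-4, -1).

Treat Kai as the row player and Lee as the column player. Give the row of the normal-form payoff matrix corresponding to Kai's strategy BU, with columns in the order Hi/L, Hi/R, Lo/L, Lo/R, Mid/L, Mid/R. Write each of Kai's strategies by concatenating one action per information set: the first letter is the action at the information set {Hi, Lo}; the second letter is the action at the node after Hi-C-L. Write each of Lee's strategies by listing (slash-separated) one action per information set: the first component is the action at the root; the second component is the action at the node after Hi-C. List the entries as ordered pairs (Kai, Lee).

(5,-1) (5,-1) (1,-2) (1,-2) (-4,-1) (-4,-1)

vs Hi/L: Lee plays Hi → Kai plays B at [Hi] → (5, -1)
vs Hi/R: Lee plays Hi → Kai plays B at [Hi] → (5, -1)
vs Lo/L: Lee plays Lo → Kai plays B at [Lo] → (1, -2)
vs Lo/R: Lee plays Lo → Kai plays B at [Lo] → (1, -2)
vs Mid/L: Lee plays Mid → (-4, -1)
vs Mid/R: Lee plays Mid → (-4, -1)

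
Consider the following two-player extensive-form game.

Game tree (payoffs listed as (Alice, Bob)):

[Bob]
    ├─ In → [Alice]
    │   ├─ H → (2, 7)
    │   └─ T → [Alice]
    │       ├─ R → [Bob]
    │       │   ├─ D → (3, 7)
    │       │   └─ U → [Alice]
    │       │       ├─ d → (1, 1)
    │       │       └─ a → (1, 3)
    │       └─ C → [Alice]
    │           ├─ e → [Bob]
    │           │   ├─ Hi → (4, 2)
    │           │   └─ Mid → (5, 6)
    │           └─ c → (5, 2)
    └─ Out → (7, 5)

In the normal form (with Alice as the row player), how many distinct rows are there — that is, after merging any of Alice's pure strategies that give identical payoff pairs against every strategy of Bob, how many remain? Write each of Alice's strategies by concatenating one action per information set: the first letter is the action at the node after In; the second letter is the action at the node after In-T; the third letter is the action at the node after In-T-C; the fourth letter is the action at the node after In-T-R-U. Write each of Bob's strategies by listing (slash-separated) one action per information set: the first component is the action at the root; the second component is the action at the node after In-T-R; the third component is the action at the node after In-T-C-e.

Alice has 16 pure strategies: HRed, HRea, HRcd, HRca, HCed, HCea, HCcd, HCca, TRed, TRea, TRcd, TRca, TCed, TCea, TCcd, TCca. Columns: In/D/Hi, In/D/Mid, In/U/Hi, In/U/Mid, Out/D/Hi, Out/D/Mid, Out/U/Hi, Out/U/Mid.
{HRed, HRea, HRcd, HRca, HCed, HCea, HCcd, HCca} → row (2,7) (2,7) (2,7) (2,7) (7,5) (7,5) (7,5) (7,5)
{TRed, TRcd} → row (3,7) (3,7) (1,1) (1,1) (7,5) (7,5) (7,5) (7,5)
{TRea, TRca} → row (3,7) (3,7) (1,3) (1,3) (7,5) (7,5) (7,5) (7,5)
{TCed, TCea} → row (4,2) (5,6) (4,2) (5,6) (7,5) (7,5) (7,5) (7,5)
{TCcd, TCca} → row (5,2) (5,2) (5,2) (5,2) (7,5) (7,5) (7,5) (7,5)
That's 5 distinct rows out of 16 strategies.

5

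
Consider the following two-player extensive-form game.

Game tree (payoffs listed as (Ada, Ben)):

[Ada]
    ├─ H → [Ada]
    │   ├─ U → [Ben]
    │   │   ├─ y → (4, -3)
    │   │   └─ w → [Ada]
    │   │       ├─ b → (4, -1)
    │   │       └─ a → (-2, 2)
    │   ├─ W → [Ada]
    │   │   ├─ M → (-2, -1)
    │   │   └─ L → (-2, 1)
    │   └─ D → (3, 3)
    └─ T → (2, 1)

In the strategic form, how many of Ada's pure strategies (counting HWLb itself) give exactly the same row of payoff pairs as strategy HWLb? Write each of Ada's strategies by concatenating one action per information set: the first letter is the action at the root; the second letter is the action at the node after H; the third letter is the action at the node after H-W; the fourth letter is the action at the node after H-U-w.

Row for HWLb (columns y, w): (-2,1) (-2,1).
Under HWLb, Ada's choice at the node after H-U-w can never be reached regardless of what Ben does, so varying those choices leaves every outcome unchanged.
Holding the reachable choices fixed and varying the unreachable one freely already gives 2 equivalent strategies.
No other strategy reproduces this row, so those 2 are the full class: HWLb, HWLa.

2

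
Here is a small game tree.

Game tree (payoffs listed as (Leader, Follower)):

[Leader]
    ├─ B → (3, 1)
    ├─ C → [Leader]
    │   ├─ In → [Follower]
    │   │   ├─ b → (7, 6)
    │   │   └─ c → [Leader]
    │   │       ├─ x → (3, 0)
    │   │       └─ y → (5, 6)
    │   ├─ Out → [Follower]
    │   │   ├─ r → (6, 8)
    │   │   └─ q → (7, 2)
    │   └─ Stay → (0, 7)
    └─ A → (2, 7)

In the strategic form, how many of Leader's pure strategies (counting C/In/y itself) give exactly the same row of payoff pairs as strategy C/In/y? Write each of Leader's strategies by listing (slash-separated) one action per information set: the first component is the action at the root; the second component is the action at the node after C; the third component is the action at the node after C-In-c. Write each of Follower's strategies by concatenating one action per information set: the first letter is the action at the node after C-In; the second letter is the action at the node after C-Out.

1

Row for C/In/y (columns br, bq, cr, cq): (7,6) (7,6) (5,6) (5,6).
Every one of Leader's information sets is on the play path for some reply by Follower when Leader follows C/In/y.
Changing the action at any of them therefore changes at least one column, so only C/In/y itself gives this row.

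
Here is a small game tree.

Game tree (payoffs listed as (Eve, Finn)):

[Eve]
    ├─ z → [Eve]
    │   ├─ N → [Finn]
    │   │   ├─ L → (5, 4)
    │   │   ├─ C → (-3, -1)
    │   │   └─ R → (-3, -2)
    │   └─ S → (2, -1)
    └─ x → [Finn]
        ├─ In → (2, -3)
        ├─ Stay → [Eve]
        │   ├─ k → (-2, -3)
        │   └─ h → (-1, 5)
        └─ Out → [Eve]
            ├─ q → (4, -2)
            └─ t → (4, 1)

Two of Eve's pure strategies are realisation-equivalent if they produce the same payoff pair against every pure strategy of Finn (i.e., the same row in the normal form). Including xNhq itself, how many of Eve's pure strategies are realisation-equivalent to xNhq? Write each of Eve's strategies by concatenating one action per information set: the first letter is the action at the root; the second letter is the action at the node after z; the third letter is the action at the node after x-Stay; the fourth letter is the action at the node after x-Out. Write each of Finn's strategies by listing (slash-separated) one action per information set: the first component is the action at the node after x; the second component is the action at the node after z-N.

Row for xNhq (columns In/L, In/C, In/R, Stay/L, Stay/C, Stay/R, Out/L, Out/C, Out/R): (2,-3) (2,-3) (2,-3) (-1,5) (-1,5) (-1,5) (4,-2) (4,-2) (4,-2).
Under xNhq, Eve's choice at the node after z can never be reached regardless of what Finn does, so varying those choices leaves every outcome unchanged.
Holding the reachable choices fixed and varying the unreachable one freely already gives 2 equivalent strategies.
No other strategy reproduces this row, so those 2 are the full class: xNhq, xShq.

2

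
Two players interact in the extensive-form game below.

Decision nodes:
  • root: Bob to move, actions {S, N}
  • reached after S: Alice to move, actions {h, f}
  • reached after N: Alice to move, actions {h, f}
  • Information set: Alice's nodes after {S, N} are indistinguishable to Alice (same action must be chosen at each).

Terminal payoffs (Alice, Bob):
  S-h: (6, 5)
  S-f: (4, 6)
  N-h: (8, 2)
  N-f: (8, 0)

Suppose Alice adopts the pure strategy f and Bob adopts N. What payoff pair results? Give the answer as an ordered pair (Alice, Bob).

Trace the play path from the root:
  Bob plays N
  Alice plays f at [N]
→ terminal payoff (8, 0).

(8, 0)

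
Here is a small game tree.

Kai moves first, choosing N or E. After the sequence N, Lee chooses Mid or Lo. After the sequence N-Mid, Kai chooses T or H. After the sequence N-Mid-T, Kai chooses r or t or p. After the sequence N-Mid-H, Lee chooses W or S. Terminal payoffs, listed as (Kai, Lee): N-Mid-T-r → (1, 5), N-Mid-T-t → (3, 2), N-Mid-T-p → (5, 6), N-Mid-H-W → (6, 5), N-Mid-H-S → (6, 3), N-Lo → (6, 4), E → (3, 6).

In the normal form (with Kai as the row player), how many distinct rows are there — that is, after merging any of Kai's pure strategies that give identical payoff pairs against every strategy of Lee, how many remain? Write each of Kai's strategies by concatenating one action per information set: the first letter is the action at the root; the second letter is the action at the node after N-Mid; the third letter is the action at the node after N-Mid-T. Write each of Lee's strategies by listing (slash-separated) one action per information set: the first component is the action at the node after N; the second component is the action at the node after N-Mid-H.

5

Kai has 12 pure strategies: NTr, NTt, NTp, NHr, NHt, NHp, ETr, ETt, ETp, EHr, EHt, EHp. Columns: Mid/W, Mid/S, Lo/W, Lo/S.
{NTr} → row (1,5) (1,5) (6,4) (6,4)
{NTt} → row (3,2) (3,2) (6,4) (6,4)
{NTp} → row (5,6) (5,6) (6,4) (6,4)
{NHr, NHt, NHp} → row (6,5) (6,3) (6,4) (6,4)
{ETr, ETt, ETp, EHr, EHt, EHp} → row (3,6) (3,6) (3,6) (3,6)
That's 5 distinct rows out of 12 strategies.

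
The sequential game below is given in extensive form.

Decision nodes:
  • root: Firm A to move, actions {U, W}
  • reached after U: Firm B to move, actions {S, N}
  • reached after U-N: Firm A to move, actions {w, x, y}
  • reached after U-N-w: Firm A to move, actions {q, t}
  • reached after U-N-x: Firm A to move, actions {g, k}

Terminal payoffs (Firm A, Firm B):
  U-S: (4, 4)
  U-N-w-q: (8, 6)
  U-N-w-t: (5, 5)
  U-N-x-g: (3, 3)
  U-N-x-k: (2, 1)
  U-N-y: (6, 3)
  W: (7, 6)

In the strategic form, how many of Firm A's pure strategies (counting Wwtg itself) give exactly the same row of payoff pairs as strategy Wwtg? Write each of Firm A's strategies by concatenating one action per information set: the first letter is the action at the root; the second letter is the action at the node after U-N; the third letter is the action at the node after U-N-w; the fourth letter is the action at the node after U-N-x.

12

Row for Wwtg (columns S, N): (7,6) (7,6).
Under Wwtg, Firm A's choice at the node after U-N and at the node after U-N-w and at the node after U-N-x can never be reached regardless of what Firm B does, so varying those choices leaves every outcome unchanged.
Holding the reachable choices fixed and varying the unreachable ones freely already gives 3 × 2 × 2 = 12 equivalent strategies.
No other strategy reproduces this row, so those 12 are the full class: Wwqg, Wwqk, Wwtg, Wwtk, Wxqg, Wxqk, Wxtg, Wxtk, Wyqg, Wyqk, Wytg, Wytk.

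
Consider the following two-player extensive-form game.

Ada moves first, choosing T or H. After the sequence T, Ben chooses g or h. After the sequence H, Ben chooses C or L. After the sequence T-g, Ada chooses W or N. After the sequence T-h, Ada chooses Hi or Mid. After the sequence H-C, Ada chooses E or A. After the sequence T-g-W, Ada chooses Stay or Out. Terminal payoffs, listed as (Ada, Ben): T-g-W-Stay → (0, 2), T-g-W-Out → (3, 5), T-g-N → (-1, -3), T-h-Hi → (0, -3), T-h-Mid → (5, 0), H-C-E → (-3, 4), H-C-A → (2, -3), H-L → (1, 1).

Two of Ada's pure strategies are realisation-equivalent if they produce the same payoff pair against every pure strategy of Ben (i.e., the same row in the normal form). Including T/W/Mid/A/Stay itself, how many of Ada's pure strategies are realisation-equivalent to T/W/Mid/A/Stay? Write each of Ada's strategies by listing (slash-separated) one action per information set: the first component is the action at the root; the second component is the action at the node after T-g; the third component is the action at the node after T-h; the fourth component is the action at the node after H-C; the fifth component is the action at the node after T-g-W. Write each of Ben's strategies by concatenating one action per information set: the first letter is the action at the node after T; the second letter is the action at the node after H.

2

Row for T/W/Mid/A/Stay (columns gC, gL, hC, hL): (0,2) (0,2) (5,0) (5,0).
Under T/W/Mid/A/Stay, Ada's choice at the node after H-C can never be reached regardless of what Ben does, so varying those choices leaves every outcome unchanged.
Holding the reachable choices fixed and varying the unreachable one freely already gives 2 equivalent strategies.
No other strategy reproduces this row, so those 2 are the full class: T/W/Mid/E/Stay, T/W/Mid/A/Stay.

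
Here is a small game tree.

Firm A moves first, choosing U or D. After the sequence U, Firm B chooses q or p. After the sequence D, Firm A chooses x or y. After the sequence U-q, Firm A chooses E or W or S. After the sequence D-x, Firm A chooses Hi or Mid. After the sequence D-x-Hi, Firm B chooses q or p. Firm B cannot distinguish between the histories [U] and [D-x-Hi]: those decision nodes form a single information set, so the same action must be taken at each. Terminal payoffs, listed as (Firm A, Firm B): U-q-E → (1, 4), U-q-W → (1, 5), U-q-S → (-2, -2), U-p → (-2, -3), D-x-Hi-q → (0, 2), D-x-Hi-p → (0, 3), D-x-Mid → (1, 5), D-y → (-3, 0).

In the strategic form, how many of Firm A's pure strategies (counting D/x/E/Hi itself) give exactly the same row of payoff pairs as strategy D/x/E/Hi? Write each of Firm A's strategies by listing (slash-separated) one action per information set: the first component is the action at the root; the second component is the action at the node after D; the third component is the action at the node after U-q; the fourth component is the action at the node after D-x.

3

Row for D/x/E/Hi (columns q, p): (0,2) (0,3).
Under D/x/E/Hi, Firm A's choice at the node after U-q can never be reached regardless of what Firm B does, so varying those choices leaves every outcome unchanged.
Holding the reachable choices fixed and varying the unreachable one freely already gives 3 equivalent strategies.
No other strategy reproduces this row, so those 3 are the full class: D/x/E/Hi, D/x/W/Hi, D/x/S/Hi.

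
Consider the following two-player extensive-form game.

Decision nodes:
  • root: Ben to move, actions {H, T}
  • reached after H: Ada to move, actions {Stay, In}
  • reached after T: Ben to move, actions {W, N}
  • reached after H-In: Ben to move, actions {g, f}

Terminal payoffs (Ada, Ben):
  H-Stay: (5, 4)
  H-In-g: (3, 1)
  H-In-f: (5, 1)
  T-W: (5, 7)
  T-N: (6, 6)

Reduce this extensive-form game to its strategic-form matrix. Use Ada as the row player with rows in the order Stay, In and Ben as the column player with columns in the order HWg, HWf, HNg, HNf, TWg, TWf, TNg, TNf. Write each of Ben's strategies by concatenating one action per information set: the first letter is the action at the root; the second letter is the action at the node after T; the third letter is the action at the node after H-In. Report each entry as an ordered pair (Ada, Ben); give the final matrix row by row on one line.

          HWg      HWf      HNg      HNf      TWg      TWf      TNg      TNf
Stay    (5,4)    (5,4)    (5,4)    (5,4)    (5,7)    (5,7)    (6,6)    (6,6)
  In    (3,1)    (5,1)    (3,1)    (5,1)    (5,7)    (5,7)    (6,6)    (6,6)

Stay: (5,4) (5,4) (5,4) (5,4) (5,7) (5,7) (6,6) (6,6) | In: (3,1) (5,1) (3,1) (5,1) (5,7) (5,7) (6,6) (6,6)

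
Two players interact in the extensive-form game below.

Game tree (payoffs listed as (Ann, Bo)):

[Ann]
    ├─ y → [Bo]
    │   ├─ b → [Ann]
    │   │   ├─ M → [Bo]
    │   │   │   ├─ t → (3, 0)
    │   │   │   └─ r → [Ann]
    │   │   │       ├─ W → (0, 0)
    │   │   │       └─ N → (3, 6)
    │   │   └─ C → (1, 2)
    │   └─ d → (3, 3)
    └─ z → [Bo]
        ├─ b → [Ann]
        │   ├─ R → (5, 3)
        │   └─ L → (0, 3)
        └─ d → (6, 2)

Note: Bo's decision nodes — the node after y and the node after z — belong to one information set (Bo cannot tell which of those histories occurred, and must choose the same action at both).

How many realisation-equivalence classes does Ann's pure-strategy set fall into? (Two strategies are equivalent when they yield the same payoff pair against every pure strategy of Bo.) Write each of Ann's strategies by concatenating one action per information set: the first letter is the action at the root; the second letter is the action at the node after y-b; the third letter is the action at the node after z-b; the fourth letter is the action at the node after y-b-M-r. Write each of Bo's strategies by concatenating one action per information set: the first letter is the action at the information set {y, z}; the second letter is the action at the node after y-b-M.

5

Ann has 16 pure strategies: yMRW, yMRN, yMLW, yMLN, yCRW, yCRN, yCLW, yCLN, zMRW, zMRN, zMLW, zMLN, zCRW, zCRN, zCLW, zCLN. Columns: bt, br, dt, dr.
{yMRW, yMLW} → row (3,0) (0,0) (3,3) (3,3)
{yMRN, yMLN} → row (3,0) (3,6) (3,3) (3,3)
{yCRW, yCRN, yCLW, yCLN} → row (1,2) (1,2) (3,3) (3,3)
{zMRW, zMRN, zCRW, zCRN} → row (5,3) (5,3) (6,2) (6,2)
{zMLW, zMLN, zCLW, zCLN} → row (0,3) (0,3) (6,2) (6,2)
That's 5 distinct rows out of 16 strategies.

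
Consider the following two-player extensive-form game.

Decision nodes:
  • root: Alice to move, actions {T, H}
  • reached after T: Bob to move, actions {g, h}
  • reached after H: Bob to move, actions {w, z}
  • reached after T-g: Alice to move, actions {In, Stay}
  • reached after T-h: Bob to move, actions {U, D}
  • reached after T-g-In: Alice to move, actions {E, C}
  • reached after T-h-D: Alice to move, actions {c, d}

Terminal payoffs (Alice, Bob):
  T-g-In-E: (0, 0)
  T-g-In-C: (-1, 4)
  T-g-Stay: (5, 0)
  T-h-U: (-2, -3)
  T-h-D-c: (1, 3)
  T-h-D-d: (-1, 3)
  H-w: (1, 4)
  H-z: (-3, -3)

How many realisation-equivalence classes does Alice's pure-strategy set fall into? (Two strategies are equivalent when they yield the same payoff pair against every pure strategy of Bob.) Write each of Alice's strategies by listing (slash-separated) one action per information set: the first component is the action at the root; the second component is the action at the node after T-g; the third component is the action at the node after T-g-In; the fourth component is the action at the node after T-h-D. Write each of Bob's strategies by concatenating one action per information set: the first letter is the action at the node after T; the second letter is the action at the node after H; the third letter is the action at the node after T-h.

Alice has 16 pure strategies: T/In/E/c, T/In/E/d, T/In/C/c, T/In/C/d, T/Stay/E/c, T/Stay/E/d, T/Stay/C/c, T/Stay/C/d, H/In/E/c, H/In/E/d, H/In/C/c, H/In/C/d, H/Stay/E/c, H/Stay/E/d, H/Stay/C/c, H/Stay/C/d. Columns: gwU, gwD, gzU, gzD, hwU, hwD, hzU, hzD.
{T/In/E/c} → row (0,0) (0,0) (0,0) (0,0) (-2,-3) (1,3) (-2,-3) (1,3)
{T/In/E/d} → row (0,0) (0,0) (0,0) (0,0) (-2,-3) (-1,3) (-2,-3) (-1,3)
{T/In/C/c} → row (-1,4) (-1,4) (-1,4) (-1,4) (-2,-3) (1,3) (-2,-3) (1,3)
{T/In/C/d} → row (-1,4) (-1,4) (-1,4) (-1,4) (-2,-3) (-1,3) (-2,-3) (-1,3)
{T/Stay/E/c, T/Stay/C/c} → row (5,0) (5,0) (5,0) (5,0) (-2,-3) (1,3) (-2,-3) (1,3)
{T/Stay/E/d, T/Stay/C/d} → row (5,0) (5,0) (5,0) (5,0) (-2,-3) (-1,3) (-2,-3) (-1,3)
{H/In/E/c, H/In/E/d, H/In/C/c, H/In/C/d, H/Stay/E/c, H/Stay/E/d, H/Stay/C/c, H/Stay/C/d} → row (1,4) (1,4) (-3,-3) (-3,-3) (1,4) (1,4) (-3,-3) (-3,-3)
That's 7 distinct rows out of 16 strategies.

7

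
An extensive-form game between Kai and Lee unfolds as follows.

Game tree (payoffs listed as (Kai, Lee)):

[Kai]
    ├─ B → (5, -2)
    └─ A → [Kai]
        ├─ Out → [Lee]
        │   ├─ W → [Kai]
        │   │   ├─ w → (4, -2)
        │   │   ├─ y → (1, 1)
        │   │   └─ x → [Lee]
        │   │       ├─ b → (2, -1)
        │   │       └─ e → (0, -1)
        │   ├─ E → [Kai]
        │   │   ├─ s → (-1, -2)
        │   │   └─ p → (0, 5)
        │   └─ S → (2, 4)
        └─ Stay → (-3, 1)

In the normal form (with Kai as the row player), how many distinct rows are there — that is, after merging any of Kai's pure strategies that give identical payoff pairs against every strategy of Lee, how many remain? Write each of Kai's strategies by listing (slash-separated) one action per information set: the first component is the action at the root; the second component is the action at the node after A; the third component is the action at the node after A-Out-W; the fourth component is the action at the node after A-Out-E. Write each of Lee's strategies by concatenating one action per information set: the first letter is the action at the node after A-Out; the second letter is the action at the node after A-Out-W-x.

8

Kai has 24 pure strategies: B/Out/w/s, B/Out/w/p, B/Out/y/s, B/Out/y/p, B/Out/x/s, B/Out/x/p, B/Stay/w/s, B/Stay/w/p, B/Stay/y/s, B/Stay/y/p, B/Stay/x/s, B/Stay/x/p, A/Out/w/s, A/Out/w/p, A/Out/y/s, A/Out/y/p, A/Out/x/s, A/Out/x/p, A/Stay/w/s, A/Stay/w/p, A/Stay/y/s, A/Stay/y/p, A/Stay/x/s, A/Stay/x/p. Columns: Wb, We, Eb, Ee, Sb, Se.
{B/Out/w/s, B/Out/w/p, B/Out/y/s, B/Out/y/p, B/Out/x/s, B/Out/x/p, B/Stay/w/s, B/Stay/w/p, B/Stay/y/s, B/Stay/y/p, B/Stay/x/s, B/Stay/x/p} → row (5,-2) (5,-2) (5,-2) (5,-2) (5,-2) (5,-2)
{A/Out/w/s} → row (4,-2) (4,-2) (-1,-2) (-1,-2) (2,4) (2,4)
{A/Out/w/p} → row (4,-2) (4,-2) (0,5) (0,5) (2,4) (2,4)
{A/Out/y/s} → row (1,1) (1,1) (-1,-2) (-1,-2) (2,4) (2,4)
{A/Out/y/p} → row (1,1) (1,1) (0,5) (0,5) (2,4) (2,4)
{A/Out/x/s} → row (2,-1) (0,-1) (-1,-2) (-1,-2) (2,4) (2,4)
{A/Out/x/p} → row (2,-1) (0,-1) (0,5) (0,5) (2,4) (2,4)
{A/Stay/w/s, A/Stay/w/p, A/Stay/y/s, A/Stay/y/p, A/Stay/x/s, A/Stay/x/p} → row (-3,1) (-3,1) (-3,1) (-3,1) (-3,1) (-3,1)
That's 8 distinct rows out of 24 strategies.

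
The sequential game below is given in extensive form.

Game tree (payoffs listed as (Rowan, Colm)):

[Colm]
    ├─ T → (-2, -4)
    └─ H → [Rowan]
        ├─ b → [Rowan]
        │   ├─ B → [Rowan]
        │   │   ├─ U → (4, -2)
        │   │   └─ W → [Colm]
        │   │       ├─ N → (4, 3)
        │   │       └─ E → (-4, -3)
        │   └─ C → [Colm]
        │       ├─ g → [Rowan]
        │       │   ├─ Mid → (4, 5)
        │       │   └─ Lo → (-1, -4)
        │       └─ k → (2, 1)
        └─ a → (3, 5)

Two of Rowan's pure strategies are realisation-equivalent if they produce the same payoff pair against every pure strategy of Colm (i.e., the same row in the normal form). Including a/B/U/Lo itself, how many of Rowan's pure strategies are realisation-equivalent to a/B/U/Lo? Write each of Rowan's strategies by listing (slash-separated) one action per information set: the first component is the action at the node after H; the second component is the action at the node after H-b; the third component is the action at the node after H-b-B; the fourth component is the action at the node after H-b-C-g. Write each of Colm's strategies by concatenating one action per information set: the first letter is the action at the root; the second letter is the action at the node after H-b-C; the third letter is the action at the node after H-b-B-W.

8

Row for a/B/U/Lo (columns TgN, TgE, TkN, TkE, HgN, HgE, HkN, HkE): (-2,-4) (-2,-4) (-2,-4) (-2,-4) (3,5) (3,5) (3,5) (3,5).
Under a/B/U/Lo, Rowan's choice at the node after H-b and at the node after H-b-B and at the node after H-b-C-g can never be reached regardless of what Colm does, so varying those choices leaves every outcome unchanged.
Holding the reachable choices fixed and varying the unreachable ones freely already gives 2 × 2 × 2 = 8 equivalent strategies.
No other strategy reproduces this row, so those 8 are the full class: a/B/U/Mid, a/B/U/Lo, a/B/W/Mid, a/B/W/Lo, a/C/U/Mid, a/C/U/Lo, a/C/W/Mid, a/C/W/Lo.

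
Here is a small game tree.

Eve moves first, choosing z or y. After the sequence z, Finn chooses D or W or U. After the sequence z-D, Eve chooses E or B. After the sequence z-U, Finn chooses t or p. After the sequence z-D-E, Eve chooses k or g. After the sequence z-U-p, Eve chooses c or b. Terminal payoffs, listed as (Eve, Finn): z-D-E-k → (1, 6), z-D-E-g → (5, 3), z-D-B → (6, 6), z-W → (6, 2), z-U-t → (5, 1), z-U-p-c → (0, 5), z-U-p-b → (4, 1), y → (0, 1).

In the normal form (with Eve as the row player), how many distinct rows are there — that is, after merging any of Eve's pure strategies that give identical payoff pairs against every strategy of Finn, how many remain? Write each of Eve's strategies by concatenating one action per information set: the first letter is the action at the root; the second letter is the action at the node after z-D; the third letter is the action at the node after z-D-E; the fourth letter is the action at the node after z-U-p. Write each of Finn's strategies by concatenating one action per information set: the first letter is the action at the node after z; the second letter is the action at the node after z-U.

Eve has 16 pure strategies: zEkc, zEkb, zEgc, zEgb, zBkc, zBkb, zBgc, zBgb, yEkc, yEkb, yEgc, yEgb, yBkc, yBkb, yBgc, yBgb. Columns: Dt, Dp, Wt, Wp, Ut, Up.
{zEkc} → row (1,6) (1,6) (6,2) (6,2) (5,1) (0,5)
{zEkb} → row (1,6) (1,6) (6,2) (6,2) (5,1) (4,1)
{zEgc} → row (5,3) (5,3) (6,2) (6,2) (5,1) (0,5)
{zEgb} → row (5,3) (5,3) (6,2) (6,2) (5,1) (4,1)
{zBkc, zBgc} → row (6,6) (6,6) (6,2) (6,2) (5,1) (0,5)
{zBkb, zBgb} → row (6,6) (6,6) (6,2) (6,2) (5,1) (4,1)
{yEkc, yEkb, yEgc, yEgb, yBkc, yBkb, yBgc, yBgb} → row (0,1) (0,1) (0,1) (0,1) (0,1) (0,1)
That's 7 distinct rows out of 16 strategies.

7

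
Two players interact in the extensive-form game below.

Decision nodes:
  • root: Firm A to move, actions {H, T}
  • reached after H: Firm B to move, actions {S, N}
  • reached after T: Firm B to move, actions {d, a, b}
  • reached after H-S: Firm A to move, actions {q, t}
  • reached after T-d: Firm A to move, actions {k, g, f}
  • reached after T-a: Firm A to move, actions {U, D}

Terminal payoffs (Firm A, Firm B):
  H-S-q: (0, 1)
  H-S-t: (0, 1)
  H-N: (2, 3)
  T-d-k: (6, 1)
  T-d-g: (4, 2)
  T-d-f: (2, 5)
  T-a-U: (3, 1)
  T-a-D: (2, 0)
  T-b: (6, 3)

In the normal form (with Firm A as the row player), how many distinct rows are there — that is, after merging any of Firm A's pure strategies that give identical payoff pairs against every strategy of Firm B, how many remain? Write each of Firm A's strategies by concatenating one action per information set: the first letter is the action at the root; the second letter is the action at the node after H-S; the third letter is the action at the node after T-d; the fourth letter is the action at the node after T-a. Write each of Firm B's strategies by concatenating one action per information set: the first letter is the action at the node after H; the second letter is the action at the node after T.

7

Firm A has 24 pure strategies: HqkU, HqkD, HqgU, HqgD, HqfU, HqfD, HtkU, HtkD, HtgU, HtgD, HtfU, HtfD, TqkU, TqkD, TqgU, TqgD, TqfU, TqfD, TtkU, TtkD, TtgU, TtgD, TtfU, TtfD. Columns: Sd, Sa, Sb, Nd, Na, Nb.
{HqkU, HqkD, HqgU, HqgD, HqfU, HqfD, HtkU, HtkD, HtgU, HtgD, HtfU, HtfD} → row (0,1) (0,1) (0,1) (2,3) (2,3) (2,3)
{TqkU, TtkU} → row (6,1) (3,1) (6,3) (6,1) (3,1) (6,3)
{TqkD, TtkD} → row (6,1) (2,0) (6,3) (6,1) (2,0) (6,3)
{TqgU, TtgU} → row (4,2) (3,1) (6,3) (4,2) (3,1) (6,3)
{TqgD, TtgD} → row (4,2) (2,0) (6,3) (4,2) (2,0) (6,3)
{TqfU, TtfU} → row (2,5) (3,1) (6,3) (2,5) (3,1) (6,3)
{TqfD, TtfD} → row (2,5) (2,0) (6,3) (2,5) (2,0) (6,3)
That's 7 distinct rows out of 24 strategies.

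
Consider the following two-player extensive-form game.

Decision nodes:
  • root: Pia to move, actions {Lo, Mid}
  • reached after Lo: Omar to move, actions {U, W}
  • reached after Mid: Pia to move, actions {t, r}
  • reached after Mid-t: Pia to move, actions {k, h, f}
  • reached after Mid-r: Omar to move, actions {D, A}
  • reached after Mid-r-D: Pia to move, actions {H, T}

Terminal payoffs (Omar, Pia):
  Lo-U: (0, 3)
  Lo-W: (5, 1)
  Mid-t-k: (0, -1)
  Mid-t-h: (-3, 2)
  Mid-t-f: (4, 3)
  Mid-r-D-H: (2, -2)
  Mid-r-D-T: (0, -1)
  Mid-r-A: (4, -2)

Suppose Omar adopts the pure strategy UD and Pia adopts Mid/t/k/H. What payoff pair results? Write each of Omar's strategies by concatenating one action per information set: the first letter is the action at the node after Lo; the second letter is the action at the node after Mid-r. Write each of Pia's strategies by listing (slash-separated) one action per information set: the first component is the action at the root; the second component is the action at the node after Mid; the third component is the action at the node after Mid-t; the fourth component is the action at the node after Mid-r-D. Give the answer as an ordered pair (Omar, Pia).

Trace the play path from the root:
  Pia plays Mid
  Pia plays t at [Mid]
  Pia plays k at [Mid-t]
→ terminal payoff (0, -1).
(Omar's choice at the node after Lo is never reached on this path, so it doesn't affect the outcome.)

(0, -1)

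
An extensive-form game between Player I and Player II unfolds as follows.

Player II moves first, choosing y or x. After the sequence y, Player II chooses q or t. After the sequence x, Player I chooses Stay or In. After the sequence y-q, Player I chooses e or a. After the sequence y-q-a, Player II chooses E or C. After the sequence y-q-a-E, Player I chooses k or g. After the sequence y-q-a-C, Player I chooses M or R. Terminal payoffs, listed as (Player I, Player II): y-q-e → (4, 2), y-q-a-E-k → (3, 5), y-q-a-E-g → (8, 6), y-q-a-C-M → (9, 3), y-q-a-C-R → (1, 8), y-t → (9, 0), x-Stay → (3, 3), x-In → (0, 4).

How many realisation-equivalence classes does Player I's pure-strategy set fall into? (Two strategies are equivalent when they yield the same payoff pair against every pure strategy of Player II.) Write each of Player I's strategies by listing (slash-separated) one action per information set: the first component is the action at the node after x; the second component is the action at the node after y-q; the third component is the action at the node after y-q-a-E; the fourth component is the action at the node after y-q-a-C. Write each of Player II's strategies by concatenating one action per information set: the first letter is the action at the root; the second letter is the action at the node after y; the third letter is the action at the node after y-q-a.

10

Player I has 16 pure strategies: Stay/e/k/M, Stay/e/k/R, Stay/e/g/M, Stay/e/g/R, Stay/a/k/M, Stay/a/k/R, Stay/a/g/M, Stay/a/g/R, In/e/k/M, In/e/k/R, In/e/g/M, In/e/g/R, In/a/k/M, In/a/k/R, In/a/g/M, In/a/g/R. Columns: yqE, yqC, ytE, ytC, xqE, xqC, xtE, xtC.
{Stay/e/k/M, Stay/e/k/R, Stay/e/g/M, Stay/e/g/R} → row (4,2) (4,2) (9,0) (9,0) (3,3) (3,3) (3,3) (3,3)
{Stay/a/k/M} → row (3,5) (9,3) (9,0) (9,0) (3,3) (3,3) (3,3) (3,3)
{Stay/a/k/R} → row (3,5) (1,8) (9,0) (9,0) (3,3) (3,3) (3,3) (3,3)
{Stay/a/g/M} → row (8,6) (9,3) (9,0) (9,0) (3,3) (3,3) (3,3) (3,3)
{Stay/a/g/R} → row (8,6) (1,8) (9,0) (9,0) (3,3) (3,3) (3,3) (3,3)
{In/e/k/M, In/e/k/R, In/e/g/M, In/e/g/R} → row (4,2) (4,2) (9,0) (9,0) (0,4) (0,4) (0,4) (0,4)
{In/a/k/M} → row (3,5) (9,3) (9,0) (9,0) (0,4) (0,4) (0,4) (0,4)
{In/a/k/R} → row (3,5) (1,8) (9,0) (9,0) (0,4) (0,4) (0,4) (0,4)
{In/a/g/M} → row (8,6) (9,3) (9,0) (9,0) (0,4) (0,4) (0,4) (0,4)
{In/a/g/R} → row (8,6) (1,8) (9,0) (9,0) (0,4) (0,4) (0,4) (0,4)
That's 10 distinct rows out of 16 strategies.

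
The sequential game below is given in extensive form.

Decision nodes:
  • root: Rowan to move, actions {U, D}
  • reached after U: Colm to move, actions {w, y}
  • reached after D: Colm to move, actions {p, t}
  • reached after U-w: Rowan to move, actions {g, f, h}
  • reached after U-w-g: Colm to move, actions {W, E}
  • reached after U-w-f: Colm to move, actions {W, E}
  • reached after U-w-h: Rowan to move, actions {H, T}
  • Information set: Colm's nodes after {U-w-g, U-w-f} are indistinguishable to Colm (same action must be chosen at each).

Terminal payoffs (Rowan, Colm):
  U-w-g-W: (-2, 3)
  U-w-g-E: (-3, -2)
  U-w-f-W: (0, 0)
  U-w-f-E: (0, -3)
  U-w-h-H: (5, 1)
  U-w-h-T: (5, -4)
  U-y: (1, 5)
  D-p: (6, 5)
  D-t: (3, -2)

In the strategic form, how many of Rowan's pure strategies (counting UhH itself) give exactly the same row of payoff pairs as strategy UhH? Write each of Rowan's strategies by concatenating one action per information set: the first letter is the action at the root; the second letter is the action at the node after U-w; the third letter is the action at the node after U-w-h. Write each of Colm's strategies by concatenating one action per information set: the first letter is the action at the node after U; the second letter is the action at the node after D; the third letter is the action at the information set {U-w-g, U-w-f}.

1

Row for UhH (columns wpW, wpE, wtW, wtE, ypW, ypE, ytW, ytE): (5,1) (5,1) (5,1) (5,1) (1,5) (1,5) (1,5) (1,5).
Every one of Rowan's information sets is on the play path for some reply by Colm when Rowan follows UhH.
Changing the action at any of them therefore changes at least one column, so only UhH itself gives this row.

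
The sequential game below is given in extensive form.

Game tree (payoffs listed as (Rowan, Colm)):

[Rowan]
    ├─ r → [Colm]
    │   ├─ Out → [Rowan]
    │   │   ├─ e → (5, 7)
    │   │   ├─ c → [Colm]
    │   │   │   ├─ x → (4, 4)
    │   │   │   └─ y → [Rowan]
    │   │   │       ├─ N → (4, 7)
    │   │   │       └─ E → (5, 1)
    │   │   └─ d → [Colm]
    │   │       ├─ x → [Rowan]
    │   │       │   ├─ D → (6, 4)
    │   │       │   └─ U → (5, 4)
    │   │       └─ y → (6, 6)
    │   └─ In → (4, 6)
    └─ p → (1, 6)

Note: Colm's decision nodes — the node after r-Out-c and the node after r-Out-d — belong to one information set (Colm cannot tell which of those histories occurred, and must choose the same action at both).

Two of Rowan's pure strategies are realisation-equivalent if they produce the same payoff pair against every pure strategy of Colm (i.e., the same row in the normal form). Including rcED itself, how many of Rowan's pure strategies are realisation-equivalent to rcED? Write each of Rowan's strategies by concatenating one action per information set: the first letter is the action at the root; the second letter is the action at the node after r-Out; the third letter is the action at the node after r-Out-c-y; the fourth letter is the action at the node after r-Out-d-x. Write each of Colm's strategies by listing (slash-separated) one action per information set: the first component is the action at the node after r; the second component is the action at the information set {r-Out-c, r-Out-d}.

Row for rcED (columns Out/x, Out/y, In/x, In/y): (4,4) (5,1) (4,6) (4,6).
Under rcED, Rowan's choice at the node after r-Out-d-x can never be reached regardless of what Colm does, so varying those choices leaves every outcome unchanged.
Holding the reachable choices fixed and varying the unreachable one freely already gives 2 equivalent strategies.
No other strategy reproduces this row, so those 2 are the full class: rcED, rcEU.

2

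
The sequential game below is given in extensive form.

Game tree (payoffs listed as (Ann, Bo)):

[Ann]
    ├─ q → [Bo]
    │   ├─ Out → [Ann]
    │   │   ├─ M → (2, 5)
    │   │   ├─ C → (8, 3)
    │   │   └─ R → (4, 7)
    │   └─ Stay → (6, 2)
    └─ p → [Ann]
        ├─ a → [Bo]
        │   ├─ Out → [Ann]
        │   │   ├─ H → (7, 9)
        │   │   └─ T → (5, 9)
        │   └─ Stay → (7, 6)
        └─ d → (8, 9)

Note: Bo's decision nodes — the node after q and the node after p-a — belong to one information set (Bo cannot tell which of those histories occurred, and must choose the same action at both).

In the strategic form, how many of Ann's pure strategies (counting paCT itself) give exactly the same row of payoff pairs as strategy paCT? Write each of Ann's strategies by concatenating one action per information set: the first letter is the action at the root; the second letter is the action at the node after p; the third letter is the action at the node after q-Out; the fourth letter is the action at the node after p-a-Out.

3

Row for paCT (columns Out, Stay): (5,9) (7,6).
Under paCT, Ann's choice at the node after q-Out can never be reached regardless of what Bo does, so varying those choices leaves every outcome unchanged.
Holding the reachable choices fixed and varying the unreachable one freely already gives 3 equivalent strategies.
No other strategy reproduces this row, so those 3 are the full class: paMT, paCT, paRT.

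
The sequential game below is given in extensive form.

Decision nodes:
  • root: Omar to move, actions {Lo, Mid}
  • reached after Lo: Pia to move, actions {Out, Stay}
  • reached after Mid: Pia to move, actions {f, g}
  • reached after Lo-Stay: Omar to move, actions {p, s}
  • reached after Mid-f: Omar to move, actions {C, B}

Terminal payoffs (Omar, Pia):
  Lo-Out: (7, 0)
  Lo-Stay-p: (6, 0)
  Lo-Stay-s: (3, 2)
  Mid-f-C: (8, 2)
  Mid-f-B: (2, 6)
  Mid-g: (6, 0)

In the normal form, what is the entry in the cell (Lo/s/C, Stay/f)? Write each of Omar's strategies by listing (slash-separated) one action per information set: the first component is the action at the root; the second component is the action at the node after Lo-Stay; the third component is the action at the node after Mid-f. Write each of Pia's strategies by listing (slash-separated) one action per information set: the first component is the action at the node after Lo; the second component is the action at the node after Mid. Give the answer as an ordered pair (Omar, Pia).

(3, 2)

Trace the play path from the root:
  Omar plays Lo
  Pia plays Stay at [Lo]
  Omar plays s at [Lo-Stay]
→ terminal payoff (3, 2).
(Omar's choice at the node after Mid-f is never reached on this path, so it doesn't affect the outcome.)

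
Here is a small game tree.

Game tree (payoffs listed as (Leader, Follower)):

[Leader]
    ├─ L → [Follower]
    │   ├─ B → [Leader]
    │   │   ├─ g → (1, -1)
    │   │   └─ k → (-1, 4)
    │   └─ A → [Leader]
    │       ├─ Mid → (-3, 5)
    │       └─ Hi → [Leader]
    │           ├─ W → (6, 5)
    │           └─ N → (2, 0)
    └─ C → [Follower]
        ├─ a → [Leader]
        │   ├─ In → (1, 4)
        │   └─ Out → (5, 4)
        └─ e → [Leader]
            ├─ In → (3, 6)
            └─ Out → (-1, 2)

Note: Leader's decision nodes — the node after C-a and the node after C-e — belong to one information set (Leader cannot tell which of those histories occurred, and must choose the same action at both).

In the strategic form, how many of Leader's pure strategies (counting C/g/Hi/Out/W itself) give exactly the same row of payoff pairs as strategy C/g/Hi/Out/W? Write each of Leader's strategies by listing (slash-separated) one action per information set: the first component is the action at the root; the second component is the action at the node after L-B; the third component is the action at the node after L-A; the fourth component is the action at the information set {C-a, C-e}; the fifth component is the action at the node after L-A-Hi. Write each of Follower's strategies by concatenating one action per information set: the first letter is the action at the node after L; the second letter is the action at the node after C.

Row for C/g/Hi/Out/W (columns Ba, Be, Aa, Ae): (5,4) (-1,2) (5,4) (-1,2).
Under C/g/Hi/Out/W, Leader's choice at the node after L-B and at the node after L-A and at the node after L-A-Hi can never be reached regardless of what Follower does, so varying those choices leaves every outcome unchanged.
Holding the reachable choices fixed and varying the unreachable ones freely already gives 2 × 2 × 2 = 8 equivalent strategies.
No other strategy reproduces this row, so those 8 are the full class: C/g/Mid/Out/W, C/g/Mid/Out/N, C/g/Hi/Out/W, C/g/Hi/Out/N, C/k/Mid/Out/W, C/k/Mid/Out/N, C/k/Hi/Out/W, C/k/Hi/Out/N.

8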